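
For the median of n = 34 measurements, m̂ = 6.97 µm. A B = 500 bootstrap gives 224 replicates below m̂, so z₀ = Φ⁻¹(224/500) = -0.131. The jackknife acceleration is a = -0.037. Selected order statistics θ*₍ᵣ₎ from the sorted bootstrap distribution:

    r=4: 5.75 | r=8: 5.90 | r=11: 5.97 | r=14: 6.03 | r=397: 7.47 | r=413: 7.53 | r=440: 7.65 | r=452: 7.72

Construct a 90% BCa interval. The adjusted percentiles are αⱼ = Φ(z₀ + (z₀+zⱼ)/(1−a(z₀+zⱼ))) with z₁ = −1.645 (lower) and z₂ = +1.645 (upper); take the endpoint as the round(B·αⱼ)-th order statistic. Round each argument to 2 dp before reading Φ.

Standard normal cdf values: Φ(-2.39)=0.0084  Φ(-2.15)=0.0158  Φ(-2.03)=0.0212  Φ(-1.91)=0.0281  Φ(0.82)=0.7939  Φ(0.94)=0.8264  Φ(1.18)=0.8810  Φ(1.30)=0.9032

(5.97, 7.72)

Lower: z₀ + z₁ = -0.131 + (-1.645) = -1.776; 1 − a(z₀+z₁) = 1 − (-0.037)(-1.776) = 0.9343; argument = -0.131 + (-1.776)/0.9343 = -2.0319 → -2.03.
α₁ = Φ(-2.03) = 0.0212; rank = round(500 × 0.0212) = 11; θ*₍11₎ = 5.97.
Upper: z₀ + z₂ = 1.514; 1 − a(z₀+z₂) = 1.0560; argument = 1.3027 → 1.30; α₂ = 0.9032; rank = 452; θ*₍452₎ = 7.72.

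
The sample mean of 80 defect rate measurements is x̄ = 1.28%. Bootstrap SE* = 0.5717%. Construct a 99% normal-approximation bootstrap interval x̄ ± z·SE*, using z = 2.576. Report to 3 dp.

Margin = 2.576 × 0.5717 = 1.4727
Interval: 1.28 ± 1.4727

(-0.193, 2.753)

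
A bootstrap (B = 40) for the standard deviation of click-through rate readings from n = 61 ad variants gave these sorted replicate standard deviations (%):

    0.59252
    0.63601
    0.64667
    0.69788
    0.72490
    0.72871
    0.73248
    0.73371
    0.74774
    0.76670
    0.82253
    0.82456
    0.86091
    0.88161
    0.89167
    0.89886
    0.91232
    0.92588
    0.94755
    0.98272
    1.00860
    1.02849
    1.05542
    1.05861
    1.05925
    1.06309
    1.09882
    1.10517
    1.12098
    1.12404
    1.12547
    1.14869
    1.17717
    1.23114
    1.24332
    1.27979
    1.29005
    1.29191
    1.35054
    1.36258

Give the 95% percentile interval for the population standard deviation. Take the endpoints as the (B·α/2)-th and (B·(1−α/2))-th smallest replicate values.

(0.59252, 1.35054)

α = 0.05; lower rank = 40 × 0.025 = 1; upper rank = 40 × 0.975 = 39.
The 1st smallest replicate is 0.59252; the 39th is 1.35054.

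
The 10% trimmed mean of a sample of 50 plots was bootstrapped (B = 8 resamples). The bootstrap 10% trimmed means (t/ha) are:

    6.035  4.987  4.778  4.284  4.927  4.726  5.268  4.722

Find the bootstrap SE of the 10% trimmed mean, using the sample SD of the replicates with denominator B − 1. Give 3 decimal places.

Bootstrap SE is the standard deviation of the 8 replicate 10% trimmed means.
Mean of replicates: (6.035 + 4.987 + 4.778 + 4.284 + 4.927 + 4.726 + 5.268 + 4.722) / 8 = 39.7270 / 8 = 4.9659
Sum of squared deviations: (+1.0691)² + (+0.0211)² + (−0.1879)² + (−0.6819)² + (−0.0389)² + (−0.2399)² + (+0.3021)² + (−0.2439)² = 1.8535
Variance = 1.8535 / 7 = 0.2648
SE* = √0.2648

SE* = 0.515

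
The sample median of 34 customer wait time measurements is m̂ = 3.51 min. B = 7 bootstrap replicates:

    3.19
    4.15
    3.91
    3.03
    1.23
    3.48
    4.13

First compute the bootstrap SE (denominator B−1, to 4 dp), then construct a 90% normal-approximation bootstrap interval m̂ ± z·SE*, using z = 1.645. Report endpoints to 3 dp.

Mean of replicates = 3.3029; sum of squared deviations = 6.1857; SE* = √(6.1857/6) = 1.0154
Margin = 1.645 × 1.0154 = 1.6703
Interval: 3.51 ± 1.6703

(1.840, 5.180)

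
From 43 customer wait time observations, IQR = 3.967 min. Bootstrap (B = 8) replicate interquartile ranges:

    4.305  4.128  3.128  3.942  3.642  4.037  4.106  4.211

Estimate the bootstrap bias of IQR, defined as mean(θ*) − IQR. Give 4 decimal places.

mean(θ*) = (4.305 + 4.128 + 3.128 + 3.942 + 3.642 + 4.037 + 4.106 + 4.211) / 8 = 3.93737
bias = 3.93737 − 3.967

bias = −0.0296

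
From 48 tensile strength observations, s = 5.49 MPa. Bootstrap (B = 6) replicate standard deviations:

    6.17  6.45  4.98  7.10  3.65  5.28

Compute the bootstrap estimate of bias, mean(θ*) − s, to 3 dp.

bias = +0.115

mean(θ*) = (6.17 + 6.45 + 4.98 + 7.10 + 3.65 + 5.28) / 6 = 5.6050
bias = 5.6050 − 5.49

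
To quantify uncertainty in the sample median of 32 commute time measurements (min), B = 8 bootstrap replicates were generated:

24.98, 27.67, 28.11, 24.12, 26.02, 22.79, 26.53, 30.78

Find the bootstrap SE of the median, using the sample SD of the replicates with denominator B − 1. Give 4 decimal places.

Bootstrap SE is the standard deviation of the 8 replicate medians.
Mean of replicates: (24.98 + 27.67 + 28.11 + 24.12 + 26.02 + 22.79 + 26.53 + 30.78) / 8 = 211.00000 / 8 = 26.37500
Sum of squared deviations: (−1.39500)² + (+1.29500)² + (+1.73500)² + (−2.25500)² + (−0.35500)² + (−3.58500)² + (+0.15500)² + (+4.40500)² = 44.12460
Variance = 44.12460 / 7 = 6.30351
SE* = √6.30351

SE* = 2.5107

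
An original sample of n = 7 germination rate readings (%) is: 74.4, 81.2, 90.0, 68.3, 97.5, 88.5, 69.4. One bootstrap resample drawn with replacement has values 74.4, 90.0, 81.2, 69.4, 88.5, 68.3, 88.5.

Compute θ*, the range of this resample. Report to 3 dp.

Range = 90.0 − 68.3 = 21.700

θ* = 21.700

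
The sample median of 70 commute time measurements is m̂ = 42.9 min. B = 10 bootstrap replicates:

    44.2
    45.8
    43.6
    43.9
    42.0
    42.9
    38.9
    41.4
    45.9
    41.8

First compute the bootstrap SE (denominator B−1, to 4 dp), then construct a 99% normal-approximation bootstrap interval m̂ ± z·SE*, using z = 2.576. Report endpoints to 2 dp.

(37.42, 48.38)

Mean of replicates = 43.0400; sum of squared deviations = 40.6640; SE* = √(40.6640/9) = 2.1256
Margin = 2.576 × 2.1256 = 5.476
Interval: 42.9 ± 5.476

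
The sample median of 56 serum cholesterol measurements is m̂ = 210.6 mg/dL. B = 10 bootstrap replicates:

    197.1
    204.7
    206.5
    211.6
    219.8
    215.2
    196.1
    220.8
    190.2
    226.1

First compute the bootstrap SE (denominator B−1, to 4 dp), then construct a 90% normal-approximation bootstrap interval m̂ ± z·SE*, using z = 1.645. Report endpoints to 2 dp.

Mean of replicates = 208.8100; sum of squared deviations = 1279.3290; SE* = √(1279.3290/9) = 11.9226
Margin = 1.645 × 11.9226 = 19.613
Interval: 210.6 ± 19.613

(190.99, 230.21)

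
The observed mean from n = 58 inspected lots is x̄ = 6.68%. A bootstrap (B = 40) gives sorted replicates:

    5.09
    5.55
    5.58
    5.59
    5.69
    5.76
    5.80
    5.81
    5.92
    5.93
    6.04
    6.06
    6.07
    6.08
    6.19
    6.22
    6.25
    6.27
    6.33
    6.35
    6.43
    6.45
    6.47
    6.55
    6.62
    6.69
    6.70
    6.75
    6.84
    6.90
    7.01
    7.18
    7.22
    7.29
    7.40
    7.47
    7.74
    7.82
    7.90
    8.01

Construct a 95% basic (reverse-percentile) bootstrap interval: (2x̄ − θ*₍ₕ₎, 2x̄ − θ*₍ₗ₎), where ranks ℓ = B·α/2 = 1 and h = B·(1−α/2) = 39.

Percentile endpoints at ranks 1 and 39: θ*₍1₎ = 5.09, θ*₍39₎ = 7.90.
Basic interval reflects these around x̄:
  lower = 2 × 6.68 − 7.90 = 5.46
  upper = 2 × 6.68 − 5.09 = 8.27

(5.46, 8.27)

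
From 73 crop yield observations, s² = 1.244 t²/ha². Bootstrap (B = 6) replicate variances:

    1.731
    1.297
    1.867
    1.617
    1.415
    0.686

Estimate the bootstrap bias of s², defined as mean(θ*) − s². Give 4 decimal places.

bias = +0.1915

mean(θ*) = (1.731 + 1.297 + 1.867 + 1.617 + 1.415 + 0.686) / 6 = 1.43550
bias = 1.43550 − 1.244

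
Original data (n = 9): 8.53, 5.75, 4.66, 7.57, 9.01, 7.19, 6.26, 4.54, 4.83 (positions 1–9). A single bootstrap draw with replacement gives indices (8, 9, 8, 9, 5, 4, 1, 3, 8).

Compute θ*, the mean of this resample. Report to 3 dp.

Resample values: 4.54, 4.83, 4.54, 4.83, 9.01, 7.57, 8.53, 4.66, 4.54.
Mean = (4.54 + 4.83 + 4.54 + 4.83 + 9.01 + 7.57 + 8.53 + 4.66 + 4.54) / 9 = 53.050 / 9 = 5.894

θ* = 5.894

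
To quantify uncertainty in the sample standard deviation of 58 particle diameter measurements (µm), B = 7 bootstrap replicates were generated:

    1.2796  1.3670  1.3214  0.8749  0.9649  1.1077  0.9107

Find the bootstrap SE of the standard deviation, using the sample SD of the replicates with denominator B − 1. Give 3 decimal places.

Bootstrap SE is the standard deviation of the 7 replicate standard deviations.
Mean of replicates: (1.2796 + 1.3670 + 1.3214 + 0.8749 + 0.9649 + 1.1077 + 0.9107) / 7 = 7.82620 / 7 = 1.11803
Sum of squared deviations: (+0.16157)² + (+0.24897)² + (+0.20337)² + (−0.24313)² + (−0.15313)² + (−0.01033)² + (−0.20733)² = 0.25510
Variance = 0.25510 / 6 = 0.04252
SE* = √0.04252

SE* = 0.206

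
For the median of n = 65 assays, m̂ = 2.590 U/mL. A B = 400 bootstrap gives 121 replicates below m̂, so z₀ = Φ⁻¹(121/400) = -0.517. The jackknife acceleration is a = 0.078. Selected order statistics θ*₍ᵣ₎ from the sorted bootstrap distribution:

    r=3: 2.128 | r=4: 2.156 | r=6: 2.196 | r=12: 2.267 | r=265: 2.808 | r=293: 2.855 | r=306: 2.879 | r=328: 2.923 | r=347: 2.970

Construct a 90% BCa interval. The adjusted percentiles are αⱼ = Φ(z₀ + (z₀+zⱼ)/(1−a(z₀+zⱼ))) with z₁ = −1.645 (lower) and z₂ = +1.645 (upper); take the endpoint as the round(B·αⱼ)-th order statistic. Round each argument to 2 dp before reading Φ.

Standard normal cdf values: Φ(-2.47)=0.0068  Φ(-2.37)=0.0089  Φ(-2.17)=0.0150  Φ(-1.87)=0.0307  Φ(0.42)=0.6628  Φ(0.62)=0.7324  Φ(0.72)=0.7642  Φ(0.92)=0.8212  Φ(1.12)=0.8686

(2.156, 2.879)

Lower: z₀ + z₁ = -0.517 + (-1.645) = -2.162; 1 − a(z₀+z₁) = 1 − (0.078)(-2.162) = 1.1686; argument = -0.517 + (-2.162)/1.1686 = -2.3670 → -2.37.
α₁ = Φ(-2.37) = 0.0089; rank = round(400 × 0.0089) = 4; θ*₍4₎ = 2.156.
Upper: z₀ + z₂ = 1.128; 1 − a(z₀+z₂) = 0.9120; argument = 0.7198 → 0.72; α₂ = 0.7642; rank = 306; θ*₍306₎ = 2.879.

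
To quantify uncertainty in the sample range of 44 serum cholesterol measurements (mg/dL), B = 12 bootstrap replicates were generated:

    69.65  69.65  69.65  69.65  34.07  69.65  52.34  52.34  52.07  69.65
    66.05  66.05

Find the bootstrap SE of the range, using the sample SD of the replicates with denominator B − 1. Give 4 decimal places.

Bootstrap SE is the standard deviation of the 12 replicate ranges.
Mean of replicates: (69.65 + 69.65 + 69.65 + 69.65 + 34.07 + 69.65 + 52.34 + 52.34 + 52.07 + 69.65 + 66.05 + 66.05) / 12 = 740.82000 / 12 = 61.73500
Sum of squared deviations: (+7.91500)² + (+7.91500)² + (+7.91500)² + (+7.91500)² + (−27.66500)² + (+7.91500)² + (−9.39500)² + (−9.39500)² + (−9.66500)² + (+7.91500)² + (+4.31500)² + (+4.31500)² = 1448.41830
Variance = 1448.41830 / 11 = 131.67439
SE* = √131.67439

SE* = 11.4749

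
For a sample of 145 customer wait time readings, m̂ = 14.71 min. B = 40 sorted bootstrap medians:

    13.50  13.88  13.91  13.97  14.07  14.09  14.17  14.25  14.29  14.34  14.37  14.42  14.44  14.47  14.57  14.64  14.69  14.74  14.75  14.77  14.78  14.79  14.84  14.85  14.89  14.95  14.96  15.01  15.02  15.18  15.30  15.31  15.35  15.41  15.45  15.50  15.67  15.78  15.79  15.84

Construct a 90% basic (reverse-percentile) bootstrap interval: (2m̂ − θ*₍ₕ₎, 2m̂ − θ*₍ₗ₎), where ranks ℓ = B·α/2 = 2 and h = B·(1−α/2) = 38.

(13.64, 15.54)

Percentile endpoints at ranks 2 and 38: θ*₍2₎ = 13.88, θ*₍38₎ = 15.78.
Basic interval reflects these around m̂:
  lower = 2 × 14.71 − 15.78 = 13.64
  upper = 2 × 14.71 − 13.88 = 15.54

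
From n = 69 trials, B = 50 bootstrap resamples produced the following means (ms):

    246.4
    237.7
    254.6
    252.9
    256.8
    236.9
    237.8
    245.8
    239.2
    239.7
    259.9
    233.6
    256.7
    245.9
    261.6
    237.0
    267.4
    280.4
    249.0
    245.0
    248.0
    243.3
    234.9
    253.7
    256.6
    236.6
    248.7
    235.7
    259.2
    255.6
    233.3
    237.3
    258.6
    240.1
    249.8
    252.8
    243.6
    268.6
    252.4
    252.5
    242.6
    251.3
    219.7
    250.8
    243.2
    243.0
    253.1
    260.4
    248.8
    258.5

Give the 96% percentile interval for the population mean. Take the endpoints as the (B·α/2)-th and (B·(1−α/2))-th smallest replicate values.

(219.7, 268.6)

Sorted replicates: 219.7, 233.3, 233.6, 234.9, 235.7, 236.6, 236.9, 237.0, 237.3, 237.7, 237.8, 239.2, 239.7, 240.1, 242.6, 243.0, 243.2, 243.3, 243.6, 245.0, 245.8, 245.9, 246.4, 248.0, 248.7, 248.8, 249.0, 249.8, 250.8, 251.3, 252.4, 252.5, 252.8, 252.9, 253.1, 253.7, 254.6, 255.6, 256.6, 256.7, 256.8, 258.5, 258.6, 259.2, 259.9, 260.4, 261.6, 267.4, 268.6, 280.4
α = 0.04; lower rank = 50 × 0.020 = 1; upper rank = 50 × 0.980 = 49.
The 1st smallest replicate is 219.7; the 49th is 268.6.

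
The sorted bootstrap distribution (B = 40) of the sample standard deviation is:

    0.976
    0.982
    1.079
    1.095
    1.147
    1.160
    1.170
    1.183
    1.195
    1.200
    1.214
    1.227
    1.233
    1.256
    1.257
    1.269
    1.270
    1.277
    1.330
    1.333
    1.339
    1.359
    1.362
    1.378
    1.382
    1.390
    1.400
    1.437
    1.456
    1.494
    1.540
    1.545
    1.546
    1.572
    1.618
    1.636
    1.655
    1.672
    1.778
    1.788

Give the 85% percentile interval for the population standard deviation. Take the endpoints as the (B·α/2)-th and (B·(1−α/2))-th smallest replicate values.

α = 0.15; lower rank = 40 × 0.075 = 3; upper rank = 40 × 0.925 = 37.
The 3rd smallest replicate is 1.079; the 37th is 1.655.

(1.079, 1.655)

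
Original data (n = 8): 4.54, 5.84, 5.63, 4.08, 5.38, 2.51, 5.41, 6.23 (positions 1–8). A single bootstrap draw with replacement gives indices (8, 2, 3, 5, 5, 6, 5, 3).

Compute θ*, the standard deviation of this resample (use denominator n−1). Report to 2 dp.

θ* = 1.14

Resample values: 6.23, 5.84, 5.63, 5.38, 5.38, 2.51, 5.38, 5.63.
Mean = 5.2475; sum of squared deviations = 9.1556
s² = 9.1556 / 7 = 1.3079
s = √1.3079 = 1.14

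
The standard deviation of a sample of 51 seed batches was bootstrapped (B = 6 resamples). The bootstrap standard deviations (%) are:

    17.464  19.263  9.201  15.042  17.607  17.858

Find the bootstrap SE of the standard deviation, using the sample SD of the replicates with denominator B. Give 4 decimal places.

Bootstrap SE is the standard deviation of the 6 replicate standard deviations.
Mean of replicates: (17.464 + 19.263 + 9.201 + 15.042 + 17.607 + 17.858) / 6 = 96.43500 / 6 = 16.07250
Sum of squared deviations: (+1.39150)² + (+3.19050)² + (−6.87150)² + (−1.03050)² + (+1.53450)² + (+1.78550)² = 65.93771
Variance = 65.93771 / 6 = 10.98962
SE* = √10.98962

SE* = 3.3151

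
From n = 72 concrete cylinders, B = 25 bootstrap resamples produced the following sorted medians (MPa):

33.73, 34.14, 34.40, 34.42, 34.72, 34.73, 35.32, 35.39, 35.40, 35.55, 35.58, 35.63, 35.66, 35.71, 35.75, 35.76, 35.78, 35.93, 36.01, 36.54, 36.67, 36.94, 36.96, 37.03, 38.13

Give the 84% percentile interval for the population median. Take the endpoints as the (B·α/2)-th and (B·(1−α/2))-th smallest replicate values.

α = 0.16; lower rank = 25 × 0.080 = 2; upper rank = 25 × 0.920 = 23.
The 2nd smallest replicate is 34.14; the 23rd is 36.96.

(34.14, 36.96)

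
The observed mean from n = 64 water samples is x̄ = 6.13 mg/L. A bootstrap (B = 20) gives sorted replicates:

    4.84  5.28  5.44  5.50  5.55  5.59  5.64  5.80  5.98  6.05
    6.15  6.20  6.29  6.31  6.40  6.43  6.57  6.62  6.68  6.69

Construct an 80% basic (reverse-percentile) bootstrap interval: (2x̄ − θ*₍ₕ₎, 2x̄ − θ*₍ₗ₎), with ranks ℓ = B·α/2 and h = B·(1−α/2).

Percentile endpoints at ranks 2 and 18: θ*₍2₎ = 5.28, θ*₍18₎ = 6.62.
Basic interval reflects these around x̄:
  lower = 2 × 6.13 − 6.62 = 5.64
  upper = 2 × 6.13 − 5.28 = 6.98

(5.64, 6.98)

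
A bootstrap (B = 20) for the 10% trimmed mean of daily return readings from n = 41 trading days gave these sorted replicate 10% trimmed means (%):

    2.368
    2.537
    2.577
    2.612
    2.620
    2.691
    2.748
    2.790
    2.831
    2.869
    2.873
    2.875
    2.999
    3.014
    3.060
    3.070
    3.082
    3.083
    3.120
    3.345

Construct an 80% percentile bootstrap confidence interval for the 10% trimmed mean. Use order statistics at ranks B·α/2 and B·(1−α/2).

α = 0.20; lower rank = 20 × 0.100 = 2; upper rank = 20 × 0.900 = 18.
The 2nd smallest replicate is 2.537; the 18th is 3.083.

(2.537, 3.083)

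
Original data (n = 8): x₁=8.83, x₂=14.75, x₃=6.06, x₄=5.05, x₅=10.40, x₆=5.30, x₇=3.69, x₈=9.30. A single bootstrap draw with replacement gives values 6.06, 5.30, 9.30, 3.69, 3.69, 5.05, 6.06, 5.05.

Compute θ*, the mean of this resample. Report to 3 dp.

Mean = (6.06 + 5.30 + 9.30 + 3.69 + 3.69 + 5.05 + 6.06 + 5.05) / 8 = 44.200 / 8 = 5.525

θ* = 5.525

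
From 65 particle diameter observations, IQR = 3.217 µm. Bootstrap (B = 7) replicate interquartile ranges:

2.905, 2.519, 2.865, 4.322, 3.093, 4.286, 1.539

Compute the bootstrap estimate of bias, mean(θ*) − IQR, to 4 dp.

bias = −0.1414

mean(θ*) = (2.905 + 2.519 + 2.865 + 4.322 + 3.093 + 4.286 + 1.539) / 7 = 3.07557
bias = 3.07557 − 3.217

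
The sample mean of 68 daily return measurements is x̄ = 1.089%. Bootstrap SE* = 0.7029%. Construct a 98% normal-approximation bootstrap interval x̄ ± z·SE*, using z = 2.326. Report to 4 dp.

Margin = 2.326 × 0.7029 = 1.63495
Interval: 1.089 ± 1.63495

(-0.5459, 2.7239)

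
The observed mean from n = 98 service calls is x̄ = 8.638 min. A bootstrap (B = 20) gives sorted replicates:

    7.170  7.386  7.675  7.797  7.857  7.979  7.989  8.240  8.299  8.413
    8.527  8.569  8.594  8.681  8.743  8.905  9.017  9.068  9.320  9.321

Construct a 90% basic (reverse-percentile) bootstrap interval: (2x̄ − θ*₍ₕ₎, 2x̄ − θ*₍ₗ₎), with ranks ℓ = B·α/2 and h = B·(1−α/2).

(7.956, 10.106)

Percentile endpoints at ranks 1 and 19: θ*₍1₎ = 7.170, θ*₍19₎ = 9.320.
Basic interval reflects these around x̄:
  lower = 2 × 8.638 − 9.320 = 7.956
  upper = 2 × 8.638 − 7.170 = 10.106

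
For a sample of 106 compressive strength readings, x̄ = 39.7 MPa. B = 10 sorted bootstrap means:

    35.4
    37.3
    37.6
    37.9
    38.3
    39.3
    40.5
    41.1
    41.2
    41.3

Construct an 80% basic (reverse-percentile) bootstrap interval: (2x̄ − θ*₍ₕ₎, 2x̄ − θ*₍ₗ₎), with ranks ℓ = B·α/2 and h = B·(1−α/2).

Percentile endpoints at ranks 1 and 9: θ*₍1₎ = 35.4, θ*₍9₎ = 41.2.
Basic interval reflects these around x̄:
  lower = 2 × 39.7 − 41.2 = 38.2
  upper = 2 × 39.7 − 35.4 = 44.0

(38.2, 44.0)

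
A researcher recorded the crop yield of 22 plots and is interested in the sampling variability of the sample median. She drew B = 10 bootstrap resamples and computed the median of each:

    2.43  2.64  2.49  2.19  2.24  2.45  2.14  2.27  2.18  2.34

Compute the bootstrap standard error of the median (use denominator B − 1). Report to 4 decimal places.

SE* = 0.1618

Bootstrap SE is the standard deviation of the 10 replicate medians.
Mean of replicates: (2.43 + 2.64 + 2.49 + 2.19 + 2.24 + 2.45 + 2.14 + 2.27 + 2.18 + 2.34) / 10 = 23.37000 / 10 = 2.33700
Sum of squared deviations: (+0.09300)² + (+0.30300)² + (+0.15300)² + (−0.14700)² + (−0.09700)² + (+0.11300)² + (−0.19700)² + (−0.06700)² + (−0.15700)² + (+0.00300)² = 0.23561
Variance = 0.23561 / 9 = 0.02618
SE* = √0.02618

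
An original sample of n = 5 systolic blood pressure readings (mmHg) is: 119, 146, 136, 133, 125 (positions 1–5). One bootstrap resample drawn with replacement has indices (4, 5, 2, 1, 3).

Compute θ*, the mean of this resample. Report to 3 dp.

θ* = 131.800

Resample values: 133, 125, 146, 119, 136.
Mean = (133 + 125 + 146 + 119 + 136) / 5 = 659.0 / 5 = 131.800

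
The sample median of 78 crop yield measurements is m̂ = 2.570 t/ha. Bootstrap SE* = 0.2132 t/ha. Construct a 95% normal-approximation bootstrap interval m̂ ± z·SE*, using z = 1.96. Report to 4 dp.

(2.1521, 2.9879)

Margin = 1.96 × 0.2132 = 0.41787
Interval: 2.570 ± 0.41787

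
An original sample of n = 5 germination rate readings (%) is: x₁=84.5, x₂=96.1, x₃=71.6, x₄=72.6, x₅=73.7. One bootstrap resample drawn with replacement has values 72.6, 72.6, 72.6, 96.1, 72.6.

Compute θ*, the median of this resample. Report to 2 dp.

Sorted: 72.6, 72.6, 72.6, 72.6, 96.1
Median = middle value = 72.60

θ* = 72.60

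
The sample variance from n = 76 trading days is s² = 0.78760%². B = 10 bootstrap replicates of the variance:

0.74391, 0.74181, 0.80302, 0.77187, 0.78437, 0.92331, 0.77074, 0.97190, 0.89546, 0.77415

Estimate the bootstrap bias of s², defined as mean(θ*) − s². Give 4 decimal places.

bias = +0.0305

mean(θ*) = (0.74391 + 0.74181 + 0.80302 + 0.77187 + 0.78437 + 0.92331 + 0.77074 + 0.97190 + 0.89546 + 0.77415) / 10 = 0.81805
bias = 0.81805 − 0.78760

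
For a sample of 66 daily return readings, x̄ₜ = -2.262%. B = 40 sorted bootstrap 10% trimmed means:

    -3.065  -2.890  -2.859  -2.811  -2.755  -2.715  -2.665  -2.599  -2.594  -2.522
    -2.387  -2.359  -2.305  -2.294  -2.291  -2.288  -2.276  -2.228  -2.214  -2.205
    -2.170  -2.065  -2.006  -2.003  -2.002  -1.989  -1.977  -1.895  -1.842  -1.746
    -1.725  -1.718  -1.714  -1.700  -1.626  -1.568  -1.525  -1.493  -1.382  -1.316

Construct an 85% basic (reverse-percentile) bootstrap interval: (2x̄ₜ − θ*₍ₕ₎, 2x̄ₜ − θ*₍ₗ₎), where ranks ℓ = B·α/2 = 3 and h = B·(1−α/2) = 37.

(-2.999, -1.665)

Percentile endpoints at ranks 3 and 37: θ*₍3₎ = -2.859, θ*₍37₎ = -1.525.
Basic interval reflects these around x̄ₜ:
  lower = 2 × -2.262 − -1.525 = -2.999
  upper = 2 × -2.262 − -2.859 = -1.665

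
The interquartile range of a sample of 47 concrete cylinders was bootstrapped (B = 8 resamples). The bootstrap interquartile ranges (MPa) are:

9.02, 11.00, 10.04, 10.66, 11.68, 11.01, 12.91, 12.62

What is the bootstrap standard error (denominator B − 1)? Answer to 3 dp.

SE* = 1.286

Bootstrap SE is the standard deviation of the 8 replicate interquartile ranges.
Mean of replicates: (9.02 + 11.00 + 10.04 + 10.66 + 11.68 + 11.01 + 12.91 + 12.62) / 8 = 88.9400 / 8 = 11.1175
Sum of squared deviations: (−2.0975)² + (−0.1175)² + (−1.0775)² + (−0.4575)² + (+0.5625)² + (−0.1075)² + (+1.7925)² + (+1.5025)² = 11.5822
Variance = 11.5822 / 7 = 1.6546
SE* = √1.6546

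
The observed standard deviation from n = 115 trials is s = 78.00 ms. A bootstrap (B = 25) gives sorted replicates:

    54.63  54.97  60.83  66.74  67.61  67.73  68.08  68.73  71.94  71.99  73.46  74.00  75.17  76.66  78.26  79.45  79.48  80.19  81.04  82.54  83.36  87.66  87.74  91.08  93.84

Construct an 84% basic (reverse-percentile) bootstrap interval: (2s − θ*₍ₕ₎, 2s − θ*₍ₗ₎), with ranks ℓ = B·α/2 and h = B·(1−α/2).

(68.26, 101.03)

Percentile endpoints at ranks 2 and 23: θ*₍2₎ = 54.97, θ*₍23₎ = 87.74.
Basic interval reflects these around s:
  lower = 2 × 78.00 − 87.74 = 68.26
  upper = 2 × 78.00 − 54.97 = 101.03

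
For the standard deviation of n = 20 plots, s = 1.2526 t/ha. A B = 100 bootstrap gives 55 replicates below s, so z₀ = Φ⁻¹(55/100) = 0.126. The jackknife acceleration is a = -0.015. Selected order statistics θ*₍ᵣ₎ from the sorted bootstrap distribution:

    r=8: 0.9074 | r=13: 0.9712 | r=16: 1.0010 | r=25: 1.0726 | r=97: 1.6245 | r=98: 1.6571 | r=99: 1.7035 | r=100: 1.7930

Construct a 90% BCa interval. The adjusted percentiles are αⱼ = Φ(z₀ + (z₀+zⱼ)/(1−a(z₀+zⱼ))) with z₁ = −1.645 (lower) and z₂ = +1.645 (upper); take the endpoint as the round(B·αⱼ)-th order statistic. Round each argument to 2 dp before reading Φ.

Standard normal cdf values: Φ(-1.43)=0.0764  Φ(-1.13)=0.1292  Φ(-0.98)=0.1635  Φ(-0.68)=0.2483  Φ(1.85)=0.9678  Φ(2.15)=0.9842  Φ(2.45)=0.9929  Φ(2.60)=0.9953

Lower: z₀ + z₁ = 0.126 + (-1.645) = -1.519; 1 − a(z₀+z₁) = 1 − (-0.015)(-1.519) = 0.9772; argument = 0.126 + (-1.519)/0.9772 = -1.4284 → -1.43.
α₁ = Φ(-1.43) = 0.0764; rank = round(100 × 0.0764) = 8; θ*₍8₎ = 0.9074.
Upper: z₀ + z₂ = 1.771; 1 − a(z₀+z₂) = 1.0266; argument = 1.8512 → 1.85; α₂ = 0.9678; rank = 97; θ*₍97₎ = 1.6245.

(0.9074, 1.6245)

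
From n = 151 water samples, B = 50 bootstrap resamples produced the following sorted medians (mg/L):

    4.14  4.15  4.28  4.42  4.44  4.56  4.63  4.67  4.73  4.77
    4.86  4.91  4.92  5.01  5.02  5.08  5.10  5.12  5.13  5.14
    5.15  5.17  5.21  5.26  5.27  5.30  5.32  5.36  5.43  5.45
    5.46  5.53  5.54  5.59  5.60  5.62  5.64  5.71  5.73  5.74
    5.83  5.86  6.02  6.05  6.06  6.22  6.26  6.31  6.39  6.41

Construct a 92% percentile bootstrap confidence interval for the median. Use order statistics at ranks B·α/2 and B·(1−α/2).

(4.15, 6.31)

α = 0.08; lower rank = 50 × 0.040 = 2; upper rank = 50 × 0.960 = 48.
The 2nd smallest replicate is 4.15; the 48th is 6.31.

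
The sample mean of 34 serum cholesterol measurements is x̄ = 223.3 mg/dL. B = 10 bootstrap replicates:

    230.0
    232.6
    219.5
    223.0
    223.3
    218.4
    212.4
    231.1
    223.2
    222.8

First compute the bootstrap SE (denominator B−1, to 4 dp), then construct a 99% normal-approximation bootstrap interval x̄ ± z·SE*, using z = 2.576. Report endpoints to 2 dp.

(207.26, 239.34)

Mean of replicates = 223.6300; sum of squared deviations = 348.7410; SE* = √(348.7410/9) = 6.2249
Margin = 2.576 × 6.2249 = 16.035
Interval: 223.3 ± 16.035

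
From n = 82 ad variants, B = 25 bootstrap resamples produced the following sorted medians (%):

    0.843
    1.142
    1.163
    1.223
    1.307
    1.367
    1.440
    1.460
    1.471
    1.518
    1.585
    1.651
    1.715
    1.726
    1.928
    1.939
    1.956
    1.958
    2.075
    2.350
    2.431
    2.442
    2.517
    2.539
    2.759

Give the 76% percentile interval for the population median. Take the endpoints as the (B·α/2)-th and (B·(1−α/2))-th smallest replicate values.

(1.163, 2.442)

α = 0.24; lower rank = 25 × 0.120 = 3; upper rank = 25 × 0.880 = 22.
The 3rd smallest replicate is 1.163; the 22nd is 2.442.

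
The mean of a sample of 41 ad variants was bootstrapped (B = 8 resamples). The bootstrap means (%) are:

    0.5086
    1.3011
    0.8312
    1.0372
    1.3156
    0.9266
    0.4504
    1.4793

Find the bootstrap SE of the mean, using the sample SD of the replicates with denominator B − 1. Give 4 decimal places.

SE* = 0.3772

Bootstrap SE is the standard deviation of the 8 replicate means.
Mean of replicates: (0.5086 + 1.3011 + 0.8312 + 1.0372 + 1.3156 + 0.9266 + 0.4504 + 1.4793) / 8 = 7.85000 / 8 = 0.98125
Sum of squared deviations: (−0.47265)² + (+0.31985)² + (−0.15005)² + (+0.05595)² + (+0.33435)² + (−0.05465)² + (−0.53085)² + (+0.49805)² = 0.99598
Variance = 0.99598 / 7 = 0.14228
SE* = √0.14228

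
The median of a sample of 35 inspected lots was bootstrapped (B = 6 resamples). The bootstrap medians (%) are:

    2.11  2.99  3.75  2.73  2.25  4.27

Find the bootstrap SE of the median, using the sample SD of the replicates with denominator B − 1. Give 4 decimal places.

Bootstrap SE is the standard deviation of the 6 replicate medians.
Mean of replicates: (2.11 + 2.99 + 3.75 + 2.73 + 2.25 + 4.27) / 6 = 18.10000 / 6 = 3.01667
Sum of squared deviations: (−0.90667)² + (−0.02667)² + (+0.73333)² + (−0.28667)² + (−0.76667)² + (+1.25333)² = 3.60133
Variance = 3.60133 / 5 = 0.72027
SE* = √0.72027

SE* = 0.8487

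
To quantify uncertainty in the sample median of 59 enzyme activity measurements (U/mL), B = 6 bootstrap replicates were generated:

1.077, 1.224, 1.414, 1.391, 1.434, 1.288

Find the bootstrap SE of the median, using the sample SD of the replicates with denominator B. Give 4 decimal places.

SE* = 0.1257

Bootstrap SE is the standard deviation of the 6 replicate medians.
Mean of replicates: (1.077 + 1.224 + 1.414 + 1.391 + 1.434 + 1.288) / 6 = 7.82800 / 6 = 1.30467
Sum of squared deviations: (−0.22767)² + (−0.08067)² + (+0.10933)² + (+0.08633)² + (+0.12933)² + (−0.01667)² = 0.09475
Variance = 0.09475 / 6 = 0.01579
SE* = √0.01579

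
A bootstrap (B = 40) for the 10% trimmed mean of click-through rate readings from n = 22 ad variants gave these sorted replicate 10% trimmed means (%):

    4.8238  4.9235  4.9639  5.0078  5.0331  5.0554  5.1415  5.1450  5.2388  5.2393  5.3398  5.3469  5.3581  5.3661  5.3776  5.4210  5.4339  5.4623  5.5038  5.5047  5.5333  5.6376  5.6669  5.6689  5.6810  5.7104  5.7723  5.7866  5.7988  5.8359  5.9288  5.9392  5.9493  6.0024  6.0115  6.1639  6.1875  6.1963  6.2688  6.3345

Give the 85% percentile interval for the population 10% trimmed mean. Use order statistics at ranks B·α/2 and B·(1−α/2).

α = 0.15; lower rank = 40 × 0.075 = 3; upper rank = 40 × 0.925 = 37.
The 3rd smallest replicate is 4.9639; the 37th is 6.1875.

(4.9639, 6.1875)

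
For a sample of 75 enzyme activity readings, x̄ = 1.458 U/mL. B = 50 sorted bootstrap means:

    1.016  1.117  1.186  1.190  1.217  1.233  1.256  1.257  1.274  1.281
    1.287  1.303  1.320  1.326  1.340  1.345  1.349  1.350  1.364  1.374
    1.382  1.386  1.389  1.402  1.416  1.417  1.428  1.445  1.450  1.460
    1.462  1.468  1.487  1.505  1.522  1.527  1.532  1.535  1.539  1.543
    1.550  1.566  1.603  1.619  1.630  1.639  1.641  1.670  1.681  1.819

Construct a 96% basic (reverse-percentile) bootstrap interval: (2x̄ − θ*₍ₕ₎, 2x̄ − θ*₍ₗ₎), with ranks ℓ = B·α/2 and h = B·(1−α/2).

(1.235, 1.900)

Percentile endpoints at ranks 1 and 49: θ*₍1₎ = 1.016, θ*₍49₎ = 1.681.
Basic interval reflects these around x̄:
  lower = 2 × 1.458 − 1.681 = 1.235
  upper = 2 × 1.458 − 1.016 = 1.900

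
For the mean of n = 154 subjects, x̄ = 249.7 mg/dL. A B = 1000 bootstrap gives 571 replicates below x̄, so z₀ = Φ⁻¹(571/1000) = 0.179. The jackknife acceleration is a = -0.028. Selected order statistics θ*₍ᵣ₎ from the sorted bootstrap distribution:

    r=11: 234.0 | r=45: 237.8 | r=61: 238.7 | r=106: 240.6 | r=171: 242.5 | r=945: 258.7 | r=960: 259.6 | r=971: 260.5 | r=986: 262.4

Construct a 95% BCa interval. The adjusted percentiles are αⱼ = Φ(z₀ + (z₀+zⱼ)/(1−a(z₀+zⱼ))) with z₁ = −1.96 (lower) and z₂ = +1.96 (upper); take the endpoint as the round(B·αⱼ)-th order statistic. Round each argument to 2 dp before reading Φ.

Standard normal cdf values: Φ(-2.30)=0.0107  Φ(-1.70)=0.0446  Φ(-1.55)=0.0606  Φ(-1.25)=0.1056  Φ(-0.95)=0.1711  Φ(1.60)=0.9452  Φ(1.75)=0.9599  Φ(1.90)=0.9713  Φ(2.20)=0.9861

(237.8, 262.4)

Lower: z₀ + z₁ = 0.179 + (-1.960) = -1.781; 1 − a(z₀+z₁) = 1 − (-0.028)(-1.781) = 0.9501; argument = 0.179 + (-1.781)/0.9501 = -1.6955 → -1.70.
α₁ = Φ(-1.70) = 0.0446; rank = round(1000 × 0.0446) = 45; θ*₍45₎ = 237.8.
Upper: z₀ + z₂ = 2.139; 1 − a(z₀+z₂) = 1.0599; argument = 2.1971 → 2.20; α₂ = 0.9861; rank = 986; θ*₍986₎ = 262.4.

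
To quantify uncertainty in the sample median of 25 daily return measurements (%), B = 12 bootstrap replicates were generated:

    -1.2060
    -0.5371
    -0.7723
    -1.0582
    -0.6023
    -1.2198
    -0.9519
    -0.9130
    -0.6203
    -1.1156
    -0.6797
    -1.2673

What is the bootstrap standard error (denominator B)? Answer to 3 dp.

SE* = 0.253

Bootstrap SE is the standard deviation of the 12 replicate medians.
Mean of replicates: ((-1.2060) + (-0.5371) + (-0.7723) + (-1.0582) + (-0.6023) + (-1.2198) + (-0.9519) + (-0.9130) + (-0.6203) + (-1.1156) + (-0.6797) + (-1.2673)) / 12 = -10.94350 / 12 = -0.91196
Sum of squared deviations: (−0.29404)² + (+0.37486)² + (+0.13966)² + (−0.14624)² + (+0.30966)² + (−0.30784)² + (−0.03994)² + (−0.00104)² + (+0.29166)² + (−0.20364)² + (+0.23226)² + (−0.35534)² = 0.76687
Variance = 0.76687 / 12 = 0.06391
SE* = √0.06391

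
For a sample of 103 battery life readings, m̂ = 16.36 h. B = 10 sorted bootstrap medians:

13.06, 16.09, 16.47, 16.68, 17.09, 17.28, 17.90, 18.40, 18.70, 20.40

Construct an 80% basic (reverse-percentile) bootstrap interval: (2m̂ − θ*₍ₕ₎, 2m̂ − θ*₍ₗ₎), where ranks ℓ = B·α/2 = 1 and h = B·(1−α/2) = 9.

(14.02, 19.66)

Percentile endpoints at ranks 1 and 9: θ*₍1₎ = 13.06, θ*₍9₎ = 18.70.
Basic interval reflects these around m̂:
  lower = 2 × 16.36 − 18.70 = 14.02
  upper = 2 × 16.36 − 13.06 = 19.66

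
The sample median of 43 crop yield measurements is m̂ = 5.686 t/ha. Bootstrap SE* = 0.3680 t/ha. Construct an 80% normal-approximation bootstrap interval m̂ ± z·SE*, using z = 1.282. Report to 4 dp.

Margin = 1.282 × 0.3680 = 0.47178
Interval: 5.686 ± 0.47178

(5.2142, 6.1578)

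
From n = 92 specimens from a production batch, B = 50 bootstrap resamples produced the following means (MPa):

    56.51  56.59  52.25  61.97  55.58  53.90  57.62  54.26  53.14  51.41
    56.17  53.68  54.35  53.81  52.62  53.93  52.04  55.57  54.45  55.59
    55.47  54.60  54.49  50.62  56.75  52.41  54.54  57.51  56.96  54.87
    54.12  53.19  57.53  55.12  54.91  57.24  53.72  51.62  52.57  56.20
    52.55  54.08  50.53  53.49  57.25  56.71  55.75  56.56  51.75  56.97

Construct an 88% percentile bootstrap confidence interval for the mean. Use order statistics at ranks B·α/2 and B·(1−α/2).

(51.41, 57.51)

Sorted replicates: 50.53, 50.62, 51.41, 51.62, 51.75, 52.04, 52.25, 52.41, 52.55, 52.57, 52.62, 53.14, 53.19, 53.49, 53.68, 53.72, 53.81, 53.90, 53.93, 54.08, 54.12, 54.26, 54.35, 54.45, 54.49, 54.54, 54.60, 54.87, 54.91, 55.12, 55.47, 55.57, 55.58, 55.59, 55.75, 56.17, 56.20, 56.51, 56.56, 56.59, 56.71, 56.75, 56.96, 56.97, 57.24, 57.25, 57.51, 57.53, 57.62, 61.97
α = 0.12; lower rank = 50 × 0.060 = 3; upper rank = 50 × 0.940 = 47.
The 3rd smallest replicate is 51.41; the 47th is 57.51.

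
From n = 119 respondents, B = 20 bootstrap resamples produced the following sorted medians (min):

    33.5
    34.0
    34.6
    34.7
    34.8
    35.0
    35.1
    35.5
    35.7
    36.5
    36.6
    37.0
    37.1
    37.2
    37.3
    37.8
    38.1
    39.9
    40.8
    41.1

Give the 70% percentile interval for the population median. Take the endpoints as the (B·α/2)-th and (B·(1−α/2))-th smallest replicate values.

(34.6, 38.1)

α = 0.30; lower rank = 20 × 0.150 = 3; upper rank = 20 × 0.850 = 17.
The 3rd smallest replicate is 34.6; the 17th is 38.1.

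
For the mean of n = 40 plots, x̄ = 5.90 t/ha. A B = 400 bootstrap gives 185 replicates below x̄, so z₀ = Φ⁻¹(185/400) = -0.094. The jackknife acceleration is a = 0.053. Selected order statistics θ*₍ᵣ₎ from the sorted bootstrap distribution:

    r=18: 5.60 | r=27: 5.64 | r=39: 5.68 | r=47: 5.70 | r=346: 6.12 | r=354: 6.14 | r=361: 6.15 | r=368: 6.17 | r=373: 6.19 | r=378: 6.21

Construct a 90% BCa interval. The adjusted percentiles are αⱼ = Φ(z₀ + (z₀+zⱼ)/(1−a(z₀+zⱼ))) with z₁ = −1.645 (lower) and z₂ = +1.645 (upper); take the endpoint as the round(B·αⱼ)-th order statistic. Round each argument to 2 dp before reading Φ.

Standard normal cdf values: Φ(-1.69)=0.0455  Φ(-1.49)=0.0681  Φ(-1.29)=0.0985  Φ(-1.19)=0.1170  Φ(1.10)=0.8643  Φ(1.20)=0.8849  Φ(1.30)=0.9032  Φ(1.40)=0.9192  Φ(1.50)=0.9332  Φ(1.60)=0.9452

Lower: z₀ + z₁ = -0.094 + (-1.645) = -1.739; 1 − a(z₀+z₁) = 1 − (0.053)(-1.739) = 1.0922; argument = -0.094 + (-1.739)/1.0922 = -1.6862 → -1.69.
α₁ = Φ(-1.69) = 0.0455; rank = round(400 × 0.0455) = 18; θ*₍18₎ = 5.60.
Upper: z₀ + z₂ = 1.551; 1 − a(z₀+z₂) = 0.9178; argument = 1.5959 → 1.60; α₂ = 0.9452; rank = 378; θ*₍378₎ = 6.21.

(5.60, 6.21)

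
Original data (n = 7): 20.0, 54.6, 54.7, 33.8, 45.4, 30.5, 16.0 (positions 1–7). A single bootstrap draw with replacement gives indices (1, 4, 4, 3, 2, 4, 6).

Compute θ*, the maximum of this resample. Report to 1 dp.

Resample values: 20.0, 33.8, 33.8, 54.7, 54.6, 33.8, 30.5.
Maximum = 54.7

θ* = 54.7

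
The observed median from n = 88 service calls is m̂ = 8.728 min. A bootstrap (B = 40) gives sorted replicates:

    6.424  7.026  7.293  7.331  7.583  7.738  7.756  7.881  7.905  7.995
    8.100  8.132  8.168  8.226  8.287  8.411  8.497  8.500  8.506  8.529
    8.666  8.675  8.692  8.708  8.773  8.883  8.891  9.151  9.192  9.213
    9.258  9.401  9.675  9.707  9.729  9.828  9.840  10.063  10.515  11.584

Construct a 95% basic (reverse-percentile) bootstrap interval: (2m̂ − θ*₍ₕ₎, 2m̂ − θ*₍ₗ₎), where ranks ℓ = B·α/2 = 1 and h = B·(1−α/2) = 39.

(6.941, 11.032)

Percentile endpoints at ranks 1 and 39: θ*₍1₎ = 6.424, θ*₍39₎ = 10.515.
Basic interval reflects these around m̂:
  lower = 2 × 8.728 − 10.515 = 6.941
  upper = 2 × 8.728 − 6.424 = 11.032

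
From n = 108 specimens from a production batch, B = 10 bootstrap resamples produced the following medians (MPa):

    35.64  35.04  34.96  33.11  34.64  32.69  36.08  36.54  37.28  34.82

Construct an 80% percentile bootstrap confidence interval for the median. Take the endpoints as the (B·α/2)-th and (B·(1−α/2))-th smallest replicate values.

(32.69, 36.54)

Sorted replicates: 32.69, 33.11, 34.64, 34.82, 34.96, 35.04, 35.64, 36.08, 36.54, 37.28
α = 0.20; lower rank = 10 × 0.100 = 1; upper rank = 10 × 0.900 = 9.
The 1st smallest replicate is 32.69; the 9th is 36.54.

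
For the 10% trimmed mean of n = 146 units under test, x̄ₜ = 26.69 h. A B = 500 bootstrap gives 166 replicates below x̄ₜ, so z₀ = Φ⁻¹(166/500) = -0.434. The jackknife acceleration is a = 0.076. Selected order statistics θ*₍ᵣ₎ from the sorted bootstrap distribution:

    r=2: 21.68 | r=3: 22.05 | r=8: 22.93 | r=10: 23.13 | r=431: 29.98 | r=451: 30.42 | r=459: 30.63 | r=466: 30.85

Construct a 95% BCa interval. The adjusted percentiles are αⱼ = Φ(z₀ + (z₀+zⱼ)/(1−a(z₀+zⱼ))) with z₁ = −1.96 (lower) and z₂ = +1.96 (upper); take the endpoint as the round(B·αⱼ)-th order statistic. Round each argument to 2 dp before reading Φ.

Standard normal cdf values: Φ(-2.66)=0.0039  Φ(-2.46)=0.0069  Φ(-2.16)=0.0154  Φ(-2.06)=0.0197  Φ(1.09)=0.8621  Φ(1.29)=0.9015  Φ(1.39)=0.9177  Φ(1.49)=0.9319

(22.05, 30.42)

Lower: z₀ + z₁ = -0.434 + (-1.960) = -2.394; 1 − a(z₀+z₁) = 1 − (0.076)(-2.394) = 1.1819; argument = -0.434 + (-2.394)/1.1819 = -2.4595 → -2.46.
α₁ = Φ(-2.46) = 0.0069; rank = round(500 × 0.0069) = 3; θ*₍3₎ = 22.05.
Upper: z₀ + z₂ = 1.526; 1 − a(z₀+z₂) = 0.8840; argument = 1.2922 → 1.29; α₂ = 0.9015; rank = 451; θ*₍451₎ = 30.42.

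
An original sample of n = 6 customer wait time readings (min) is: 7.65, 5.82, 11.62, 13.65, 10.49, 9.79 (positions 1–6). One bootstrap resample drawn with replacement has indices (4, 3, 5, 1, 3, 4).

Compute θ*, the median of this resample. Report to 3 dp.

Resample values: 13.65, 11.62, 10.49, 7.65, 11.62, 13.65.
Sorted: 7.65, 10.49, 11.62, 11.62, 13.65, 13.65
Median = average of the two middle values = 11.620

θ* = 11.620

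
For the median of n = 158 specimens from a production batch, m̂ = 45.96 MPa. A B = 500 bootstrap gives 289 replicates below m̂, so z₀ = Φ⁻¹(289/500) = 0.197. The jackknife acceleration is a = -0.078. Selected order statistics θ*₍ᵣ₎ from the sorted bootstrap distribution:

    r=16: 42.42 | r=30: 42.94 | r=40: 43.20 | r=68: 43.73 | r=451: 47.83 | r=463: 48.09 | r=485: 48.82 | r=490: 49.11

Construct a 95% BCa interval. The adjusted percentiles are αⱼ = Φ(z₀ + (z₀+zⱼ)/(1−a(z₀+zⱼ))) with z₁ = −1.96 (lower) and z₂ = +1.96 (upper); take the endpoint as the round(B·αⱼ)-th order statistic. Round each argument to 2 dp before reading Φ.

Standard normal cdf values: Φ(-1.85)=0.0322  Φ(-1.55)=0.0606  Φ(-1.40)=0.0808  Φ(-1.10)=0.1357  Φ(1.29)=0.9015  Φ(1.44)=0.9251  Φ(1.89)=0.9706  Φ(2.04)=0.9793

Lower: z₀ + z₁ = 0.197 + (-1.960) = -1.763; 1 − a(z₀+z₁) = 1 − (-0.078)(-1.763) = 0.8625; argument = 0.197 + (-1.763)/0.8625 = -1.8471 → -1.85.
α₁ = Φ(-1.85) = 0.0322; rank = round(500 × 0.0322) = 16; θ*₍16₎ = 42.42.
Upper: z₀ + z₂ = 2.157; 1 − a(z₀+z₂) = 1.1682; argument = 2.0434 → 2.04; α₂ = 0.9793; rank = 490; θ*₍490₎ = 49.11.

(42.42, 49.11)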